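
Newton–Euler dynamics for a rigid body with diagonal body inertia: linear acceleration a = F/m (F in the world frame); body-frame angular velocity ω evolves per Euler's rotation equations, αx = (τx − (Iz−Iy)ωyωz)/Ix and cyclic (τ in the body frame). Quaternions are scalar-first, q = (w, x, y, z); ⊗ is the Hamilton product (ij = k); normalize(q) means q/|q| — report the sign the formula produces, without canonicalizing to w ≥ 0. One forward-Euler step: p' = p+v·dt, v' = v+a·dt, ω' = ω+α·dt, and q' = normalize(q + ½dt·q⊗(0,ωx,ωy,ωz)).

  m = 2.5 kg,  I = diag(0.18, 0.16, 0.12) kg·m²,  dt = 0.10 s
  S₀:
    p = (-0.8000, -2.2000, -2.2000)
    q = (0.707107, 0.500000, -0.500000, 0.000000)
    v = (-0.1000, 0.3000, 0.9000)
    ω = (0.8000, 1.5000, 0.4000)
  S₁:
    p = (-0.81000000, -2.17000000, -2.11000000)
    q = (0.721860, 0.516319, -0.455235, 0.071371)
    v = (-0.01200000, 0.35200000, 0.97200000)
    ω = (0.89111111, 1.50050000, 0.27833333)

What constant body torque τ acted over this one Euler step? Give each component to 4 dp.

τ = (0.1400, 0.0200, -0.1700)

ω₁ − ω₀ = (0.09111111, 0.00050000, -0.12166667)
applied torque τ = (0.1400, 0.0200, -0.1700)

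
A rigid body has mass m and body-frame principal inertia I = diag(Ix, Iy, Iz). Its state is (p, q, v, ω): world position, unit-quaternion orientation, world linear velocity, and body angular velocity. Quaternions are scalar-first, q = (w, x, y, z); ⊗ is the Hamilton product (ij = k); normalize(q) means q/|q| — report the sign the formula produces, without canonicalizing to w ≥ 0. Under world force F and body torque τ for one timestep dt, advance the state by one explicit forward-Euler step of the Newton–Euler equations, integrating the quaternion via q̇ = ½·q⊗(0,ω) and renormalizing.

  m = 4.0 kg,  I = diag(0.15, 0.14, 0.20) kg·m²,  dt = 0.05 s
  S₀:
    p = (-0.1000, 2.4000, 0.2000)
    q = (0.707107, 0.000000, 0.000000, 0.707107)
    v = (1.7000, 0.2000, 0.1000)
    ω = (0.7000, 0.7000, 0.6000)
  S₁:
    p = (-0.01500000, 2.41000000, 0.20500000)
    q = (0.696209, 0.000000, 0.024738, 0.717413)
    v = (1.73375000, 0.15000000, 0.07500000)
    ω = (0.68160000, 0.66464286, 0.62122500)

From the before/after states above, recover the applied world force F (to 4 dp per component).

v₁ − v₀ = (0.03375000, -0.05000000, -0.02500000)
applied force F = (2.7000, -4.0000, -2.0000)

F = (2.7000, -4.0000, -2.0000)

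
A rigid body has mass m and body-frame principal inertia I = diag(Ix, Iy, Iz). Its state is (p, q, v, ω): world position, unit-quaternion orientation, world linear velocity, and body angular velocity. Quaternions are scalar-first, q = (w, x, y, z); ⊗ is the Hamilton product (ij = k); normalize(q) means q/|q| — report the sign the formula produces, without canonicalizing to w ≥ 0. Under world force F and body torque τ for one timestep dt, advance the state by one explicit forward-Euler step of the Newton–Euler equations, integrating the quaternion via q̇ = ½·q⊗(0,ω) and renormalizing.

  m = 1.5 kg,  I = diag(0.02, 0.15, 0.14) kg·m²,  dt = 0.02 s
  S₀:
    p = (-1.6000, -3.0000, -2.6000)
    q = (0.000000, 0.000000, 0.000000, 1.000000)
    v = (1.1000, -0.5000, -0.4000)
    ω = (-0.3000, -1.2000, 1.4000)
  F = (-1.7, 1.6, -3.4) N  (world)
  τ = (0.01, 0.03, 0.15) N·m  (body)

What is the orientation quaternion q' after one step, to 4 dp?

q' = (-0.0140, 0.0120, -0.0030, 0.9998)

2q̇ = q⊗(0,ω) = (-1.4000000, 1.2000000, -0.3000000, 0.0000000)
q' = normalize(q + ½dt·q⊗(0,ω)) = (-0.0140, 0.0120, -0.0030, 0.9998)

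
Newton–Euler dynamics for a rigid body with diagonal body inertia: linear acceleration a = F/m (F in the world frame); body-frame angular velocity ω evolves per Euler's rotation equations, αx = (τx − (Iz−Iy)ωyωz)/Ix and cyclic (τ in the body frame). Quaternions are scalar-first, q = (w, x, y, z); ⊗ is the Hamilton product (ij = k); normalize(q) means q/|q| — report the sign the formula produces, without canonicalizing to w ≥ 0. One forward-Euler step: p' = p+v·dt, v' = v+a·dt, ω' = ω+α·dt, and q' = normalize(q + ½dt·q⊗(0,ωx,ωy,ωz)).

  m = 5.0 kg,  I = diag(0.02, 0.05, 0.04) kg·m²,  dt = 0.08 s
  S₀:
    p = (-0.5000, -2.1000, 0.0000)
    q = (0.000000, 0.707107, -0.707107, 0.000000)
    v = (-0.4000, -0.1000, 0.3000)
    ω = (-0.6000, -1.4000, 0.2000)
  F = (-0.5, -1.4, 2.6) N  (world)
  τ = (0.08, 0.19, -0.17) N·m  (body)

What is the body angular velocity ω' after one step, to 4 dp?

ω' = (-0.2912, -1.0998, -0.1904)

precession coupling ω×(Iω) = (0.0028, 0.0024, 0.0252)
angular accel α = (3.8600, 3.7520, -4.8800)
ω' = ω + α·dt = (-0.2912, -1.0998, -0.1904)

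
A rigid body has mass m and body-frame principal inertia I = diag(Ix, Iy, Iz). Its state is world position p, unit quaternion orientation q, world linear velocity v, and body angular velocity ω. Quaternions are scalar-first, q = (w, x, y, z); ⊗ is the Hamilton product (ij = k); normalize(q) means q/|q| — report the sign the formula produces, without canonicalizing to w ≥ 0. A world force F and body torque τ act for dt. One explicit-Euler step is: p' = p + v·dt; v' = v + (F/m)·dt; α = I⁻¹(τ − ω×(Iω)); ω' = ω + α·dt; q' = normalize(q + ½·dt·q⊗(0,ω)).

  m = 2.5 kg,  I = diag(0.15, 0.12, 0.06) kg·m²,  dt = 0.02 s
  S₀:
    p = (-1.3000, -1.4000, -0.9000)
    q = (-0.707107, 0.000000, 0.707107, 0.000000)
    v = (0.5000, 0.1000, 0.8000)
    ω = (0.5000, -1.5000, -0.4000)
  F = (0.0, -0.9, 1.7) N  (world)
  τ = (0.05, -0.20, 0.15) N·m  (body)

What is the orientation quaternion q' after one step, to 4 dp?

2q̇ = q⊗(0,ω) = (1.0606605, -0.6363963, 1.0606605, -0.0707107)
q + ½dt·q⊗(0,ω), renormalized = (-0.6964, -0.0064, 0.7176, -0.0007)

q' = (-0.6964, -0.0064, 0.7176, -0.0007)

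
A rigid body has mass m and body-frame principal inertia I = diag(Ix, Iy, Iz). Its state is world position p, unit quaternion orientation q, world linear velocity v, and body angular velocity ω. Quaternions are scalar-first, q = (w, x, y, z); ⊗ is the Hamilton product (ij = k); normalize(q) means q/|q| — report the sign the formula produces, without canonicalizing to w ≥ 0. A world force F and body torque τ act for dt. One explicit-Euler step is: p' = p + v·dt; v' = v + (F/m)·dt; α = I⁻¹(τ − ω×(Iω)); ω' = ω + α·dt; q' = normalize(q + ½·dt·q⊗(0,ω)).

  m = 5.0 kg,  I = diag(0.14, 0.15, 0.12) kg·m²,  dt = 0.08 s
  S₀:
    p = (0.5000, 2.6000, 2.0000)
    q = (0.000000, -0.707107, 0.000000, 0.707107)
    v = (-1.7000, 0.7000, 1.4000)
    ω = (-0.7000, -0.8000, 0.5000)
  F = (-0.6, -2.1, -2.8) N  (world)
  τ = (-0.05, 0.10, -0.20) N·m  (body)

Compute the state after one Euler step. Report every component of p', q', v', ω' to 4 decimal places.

p' = (0.3640, 2.6560, 2.1120)
q' = (-0.0339, -0.6837, -0.0057, 0.7289)
v' = (-1.7096, 0.6664, 1.3552)
ω' = (-0.7354, -0.7429, 0.3629)

p + v·dt = (0.3640, 2.6560, 2.1120)
v' = v + a·dt = (-1.7096, 0.6664, 1.3552)
(τ − ω×Iω)/I = (-0.4429, 0.7133, -1.7133)
ω' = ω + α·dt = (-0.7354, -0.7429, 0.3629)
Hamilton product q⊗(0,ω) = (-0.8485284, 0.5656856, -0.1414214, 0.5656856)
q + ½dt·q⊗(0,ω), renormalized = (-0.0339, -0.6837, -0.0057, 0.7289)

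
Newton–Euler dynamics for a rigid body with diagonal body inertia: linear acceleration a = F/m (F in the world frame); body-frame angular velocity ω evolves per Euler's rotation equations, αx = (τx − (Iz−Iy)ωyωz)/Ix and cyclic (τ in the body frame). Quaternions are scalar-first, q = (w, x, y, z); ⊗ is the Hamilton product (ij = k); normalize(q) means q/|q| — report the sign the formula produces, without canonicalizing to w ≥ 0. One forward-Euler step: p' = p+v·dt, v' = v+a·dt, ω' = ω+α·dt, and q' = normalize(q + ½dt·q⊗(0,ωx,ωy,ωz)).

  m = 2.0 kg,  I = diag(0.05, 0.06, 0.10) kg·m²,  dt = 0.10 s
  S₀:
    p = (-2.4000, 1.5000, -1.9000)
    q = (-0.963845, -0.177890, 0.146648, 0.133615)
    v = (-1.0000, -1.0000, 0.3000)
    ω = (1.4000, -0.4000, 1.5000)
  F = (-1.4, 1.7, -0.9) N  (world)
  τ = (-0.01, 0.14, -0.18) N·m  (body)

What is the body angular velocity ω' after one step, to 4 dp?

precession coupling ω×(Iω) = (-0.0240, -0.1050, -0.0056)
α = I⁻¹(τ − ω×Iω) = (0.2800, 4.0833, -1.7440)
new body rate ω' = (1.4280, 0.0083, 1.3256)

ω' = (1.4280, 0.0083, 1.3256)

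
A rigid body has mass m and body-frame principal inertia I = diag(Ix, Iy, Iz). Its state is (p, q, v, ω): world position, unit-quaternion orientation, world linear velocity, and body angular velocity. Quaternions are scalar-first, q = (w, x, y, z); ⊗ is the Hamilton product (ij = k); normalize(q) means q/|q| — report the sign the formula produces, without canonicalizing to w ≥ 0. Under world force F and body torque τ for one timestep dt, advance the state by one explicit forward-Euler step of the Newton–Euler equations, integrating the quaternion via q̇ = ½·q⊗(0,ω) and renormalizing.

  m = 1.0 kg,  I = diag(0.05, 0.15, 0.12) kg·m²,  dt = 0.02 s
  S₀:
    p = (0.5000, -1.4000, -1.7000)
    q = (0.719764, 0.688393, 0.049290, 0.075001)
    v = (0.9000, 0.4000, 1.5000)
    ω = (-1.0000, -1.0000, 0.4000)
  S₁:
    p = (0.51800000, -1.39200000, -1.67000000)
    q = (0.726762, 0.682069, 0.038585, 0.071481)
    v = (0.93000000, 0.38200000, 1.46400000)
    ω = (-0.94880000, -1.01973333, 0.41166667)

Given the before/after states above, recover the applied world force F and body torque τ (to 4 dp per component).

ω₁ − ω₀ = (0.05120000, -0.01973333, 0.01166667)
gyro term ω₀×Iω₀ = (0.0120, 0.0280, 0.1000)
I·α + gyro = (0.1400, -0.1200, 0.1700)
v₁ − v₀ = (0.03000000, -0.01800000, -0.03600000)
m·(v₁−v₀)/dt = (1.5000, -0.9000, -1.8000)

F = (1.5000, -0.9000, -1.8000)
τ = (0.1400, -0.1200, 0.1700)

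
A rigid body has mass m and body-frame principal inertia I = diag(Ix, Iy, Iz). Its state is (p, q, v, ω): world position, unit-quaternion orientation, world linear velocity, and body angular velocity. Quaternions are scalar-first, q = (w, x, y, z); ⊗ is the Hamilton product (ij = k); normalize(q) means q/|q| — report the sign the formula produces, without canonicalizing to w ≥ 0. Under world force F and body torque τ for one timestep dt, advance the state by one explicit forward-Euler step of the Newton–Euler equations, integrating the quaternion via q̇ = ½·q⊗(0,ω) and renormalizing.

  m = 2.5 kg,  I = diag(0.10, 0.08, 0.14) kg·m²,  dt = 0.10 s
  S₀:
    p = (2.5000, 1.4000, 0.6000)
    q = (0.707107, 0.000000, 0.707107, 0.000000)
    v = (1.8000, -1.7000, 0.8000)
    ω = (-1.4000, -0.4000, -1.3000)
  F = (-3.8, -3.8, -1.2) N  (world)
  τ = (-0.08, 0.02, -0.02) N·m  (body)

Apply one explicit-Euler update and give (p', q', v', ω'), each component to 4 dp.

p' = p + v·dt = (2.6800, 1.2300, 0.6800)
v' = v + a·dt = (1.6480, -1.8520, 0.7520)
α = I⁻¹(τ − ω×Iω) = (-1.1120, 1.1600, -0.0629)
ω + α·dt = (-1.5112, -0.2840, -1.3063)
2q̇ = q⊗(0,ω) = (0.2828428, -1.9091889, -0.2828428, 0.0707107)
q' = normalize(q + ½dt·q⊗(0,ω)) = (0.7178, -0.0950, 0.6897, 0.0035)

p' = (2.6800, 1.2300, 0.6800)
q' = (0.7178, -0.0950, 0.6897, 0.0035)
v' = (1.6480, -1.8520, 0.7520)
ω' = (-1.5112, -0.2840, -1.3063)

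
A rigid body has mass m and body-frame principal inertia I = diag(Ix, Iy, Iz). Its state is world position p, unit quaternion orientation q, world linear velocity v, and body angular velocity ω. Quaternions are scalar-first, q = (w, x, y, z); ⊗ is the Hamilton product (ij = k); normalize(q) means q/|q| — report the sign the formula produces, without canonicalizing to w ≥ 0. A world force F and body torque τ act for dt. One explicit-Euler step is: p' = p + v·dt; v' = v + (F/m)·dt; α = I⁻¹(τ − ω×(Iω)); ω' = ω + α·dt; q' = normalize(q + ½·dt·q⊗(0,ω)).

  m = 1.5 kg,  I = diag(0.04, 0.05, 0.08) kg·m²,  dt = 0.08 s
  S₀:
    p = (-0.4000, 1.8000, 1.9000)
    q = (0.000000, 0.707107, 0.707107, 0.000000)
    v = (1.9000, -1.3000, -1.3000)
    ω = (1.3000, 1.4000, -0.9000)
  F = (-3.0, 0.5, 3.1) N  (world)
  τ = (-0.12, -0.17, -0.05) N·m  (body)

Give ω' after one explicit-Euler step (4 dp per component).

ω' = (1.1356, 1.0531, -0.9682)

ω×(Iω) gyroscopic = (-0.0378, 0.0468, 0.0182)
α = I⁻¹(τ − ω×Iω) = (-2.0550, -4.3360, -0.8525)
new body rate ω' = (1.1356, 1.0531, -0.9682)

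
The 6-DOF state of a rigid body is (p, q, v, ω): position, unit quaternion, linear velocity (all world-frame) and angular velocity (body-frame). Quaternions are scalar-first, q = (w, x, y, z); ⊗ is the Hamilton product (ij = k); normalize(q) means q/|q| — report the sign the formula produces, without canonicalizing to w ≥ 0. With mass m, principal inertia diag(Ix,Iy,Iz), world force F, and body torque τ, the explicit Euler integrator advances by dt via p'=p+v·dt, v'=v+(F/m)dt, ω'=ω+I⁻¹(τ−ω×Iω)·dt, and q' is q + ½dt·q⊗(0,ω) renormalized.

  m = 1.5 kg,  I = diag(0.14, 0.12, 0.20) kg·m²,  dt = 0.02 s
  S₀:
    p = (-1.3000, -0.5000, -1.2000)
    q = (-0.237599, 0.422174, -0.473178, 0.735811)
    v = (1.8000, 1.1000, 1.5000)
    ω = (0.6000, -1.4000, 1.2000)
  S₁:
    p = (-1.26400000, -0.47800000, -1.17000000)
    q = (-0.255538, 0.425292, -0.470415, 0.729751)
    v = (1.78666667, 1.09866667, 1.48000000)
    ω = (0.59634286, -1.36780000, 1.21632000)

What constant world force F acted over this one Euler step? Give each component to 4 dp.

F = (-1.0000, -0.1000, -1.5000)

velocity change Δv = (-0.01333333, -0.00133333, -0.02000000)
F = m·Δv/dt = (-1.0000, -0.1000, -1.5000)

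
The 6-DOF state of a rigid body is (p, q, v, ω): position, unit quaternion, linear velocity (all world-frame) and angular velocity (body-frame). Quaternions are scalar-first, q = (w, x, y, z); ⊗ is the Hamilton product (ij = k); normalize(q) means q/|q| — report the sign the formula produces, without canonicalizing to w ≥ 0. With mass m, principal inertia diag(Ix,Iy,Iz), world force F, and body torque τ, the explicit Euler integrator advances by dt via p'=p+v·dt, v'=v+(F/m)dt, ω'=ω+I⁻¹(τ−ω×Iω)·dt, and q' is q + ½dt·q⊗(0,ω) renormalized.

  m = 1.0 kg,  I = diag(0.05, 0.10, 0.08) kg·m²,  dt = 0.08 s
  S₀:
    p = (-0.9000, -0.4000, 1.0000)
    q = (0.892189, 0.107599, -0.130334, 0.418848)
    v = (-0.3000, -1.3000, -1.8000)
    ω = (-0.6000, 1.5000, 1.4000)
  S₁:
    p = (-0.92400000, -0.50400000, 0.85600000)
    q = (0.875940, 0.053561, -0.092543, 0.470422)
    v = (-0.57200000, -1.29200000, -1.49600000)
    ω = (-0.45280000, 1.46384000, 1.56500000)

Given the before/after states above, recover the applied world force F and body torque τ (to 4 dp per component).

F = (-3.4000, 0.1000, 3.8000)
τ = (0.0500, -0.0200, 0.1200)

Δv = v₁−v₀ = (-0.27200000, 0.00800000, 0.30400000)
applied force F = (-3.4000, 0.1000, 3.8000)
rate change Δω = (0.14720000, -0.03616000, 0.16500000)
I·α + gyro = (0.0500, -0.0200, 0.1200)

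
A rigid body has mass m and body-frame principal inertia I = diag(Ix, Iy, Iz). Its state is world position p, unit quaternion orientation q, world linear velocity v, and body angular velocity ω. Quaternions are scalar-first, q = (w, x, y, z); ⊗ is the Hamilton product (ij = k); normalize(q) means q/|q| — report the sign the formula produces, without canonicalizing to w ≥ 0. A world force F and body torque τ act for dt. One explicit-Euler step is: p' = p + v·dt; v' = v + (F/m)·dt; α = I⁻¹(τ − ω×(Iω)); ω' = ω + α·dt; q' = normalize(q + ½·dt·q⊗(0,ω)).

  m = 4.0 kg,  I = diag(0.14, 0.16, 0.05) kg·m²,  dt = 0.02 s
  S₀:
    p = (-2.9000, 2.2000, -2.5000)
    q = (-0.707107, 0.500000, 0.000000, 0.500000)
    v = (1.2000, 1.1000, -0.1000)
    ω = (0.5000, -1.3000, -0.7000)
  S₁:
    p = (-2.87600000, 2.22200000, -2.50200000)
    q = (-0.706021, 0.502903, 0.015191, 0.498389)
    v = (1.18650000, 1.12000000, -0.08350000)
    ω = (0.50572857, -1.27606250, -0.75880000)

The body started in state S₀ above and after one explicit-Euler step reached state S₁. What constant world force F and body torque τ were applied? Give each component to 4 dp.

F = (-2.7000, 4.0000, 3.3000)
τ = (-0.0600, 0.1600, -0.1600)

rate change Δω = (0.00572857, 0.02393750, -0.05880000)
applied torque τ = (-0.0600, 0.1600, -0.1600)
v₁ − v₀ = (-0.01350000, 0.02000000, 0.01650000)
F = m·Δv/dt = (-2.7000, 4.0000, 3.3000)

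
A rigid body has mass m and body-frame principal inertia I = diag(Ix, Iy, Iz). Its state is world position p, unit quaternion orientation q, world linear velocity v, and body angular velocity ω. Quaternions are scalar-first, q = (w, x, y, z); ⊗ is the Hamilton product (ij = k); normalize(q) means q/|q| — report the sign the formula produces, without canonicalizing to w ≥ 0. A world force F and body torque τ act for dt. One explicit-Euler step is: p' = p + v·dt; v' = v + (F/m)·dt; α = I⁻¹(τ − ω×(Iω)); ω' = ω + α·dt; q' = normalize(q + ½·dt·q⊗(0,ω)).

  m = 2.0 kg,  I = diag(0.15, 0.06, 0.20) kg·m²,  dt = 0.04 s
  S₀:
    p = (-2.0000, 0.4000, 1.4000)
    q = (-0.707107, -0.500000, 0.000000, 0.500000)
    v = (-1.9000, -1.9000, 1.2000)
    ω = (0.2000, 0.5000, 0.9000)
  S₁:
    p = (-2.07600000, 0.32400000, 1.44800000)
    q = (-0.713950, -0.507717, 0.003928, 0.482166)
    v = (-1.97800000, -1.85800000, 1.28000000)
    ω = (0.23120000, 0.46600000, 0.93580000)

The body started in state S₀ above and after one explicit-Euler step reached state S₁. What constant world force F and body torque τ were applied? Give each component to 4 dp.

F = (-3.9000, 2.1000, 4.0000)
τ = (0.1800, -0.0600, 0.1700)

ω₁ − ω₀ = (0.03120000, -0.03400000, 0.03580000)
ω₀×(Iω₀) = (0.0630, -0.0090, -0.0090)
I·α + gyro = (0.1800, -0.0600, 0.1700)
Δv = v₁−v₀ = (-0.07800000, 0.04200000, 0.08000000)
m·(v₁−v₀)/dt = (-3.9000, 2.1000, 4.0000)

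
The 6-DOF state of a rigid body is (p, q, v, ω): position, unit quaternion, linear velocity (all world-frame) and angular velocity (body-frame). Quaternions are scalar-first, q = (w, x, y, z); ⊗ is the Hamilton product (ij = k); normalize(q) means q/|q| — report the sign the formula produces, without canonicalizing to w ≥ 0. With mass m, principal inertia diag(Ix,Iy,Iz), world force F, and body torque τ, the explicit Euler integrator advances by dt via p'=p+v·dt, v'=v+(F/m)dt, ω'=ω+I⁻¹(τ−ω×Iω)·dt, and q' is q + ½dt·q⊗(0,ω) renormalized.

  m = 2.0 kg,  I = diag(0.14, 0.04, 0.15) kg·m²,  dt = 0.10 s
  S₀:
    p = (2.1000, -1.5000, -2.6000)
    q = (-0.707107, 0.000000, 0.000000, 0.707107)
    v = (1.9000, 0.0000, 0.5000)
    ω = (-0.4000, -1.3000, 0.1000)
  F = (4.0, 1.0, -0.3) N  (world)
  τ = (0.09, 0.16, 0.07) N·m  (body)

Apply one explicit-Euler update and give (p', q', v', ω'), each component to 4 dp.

(τ − ω×Iω)/I = (0.7450, 3.9900, 0.8133)
new body rate ω' = (-0.3255, -0.9010, 0.1813)
Hamilton product q⊗(0,ω) = (-0.0707107, 1.2020819, 0.6363963, -0.0707107)
q' = normalize(q + ½dt·q⊗(0,ω)) = (-0.7090, 0.0600, 0.0317, 0.7019)
linear accel F/m = (2.0000, 0.5000, -0.1500)
p + v·dt = (2.2900, -1.5000, -2.5500)
v + (F/m)dt = (2.1000, 0.0500, 0.4850)

p' = (2.2900, -1.5000, -2.5500)
q' = (-0.7090, 0.0600, 0.0317, 0.7019)
v' = (2.1000, 0.0500, 0.4850)
ω' = (-0.3255, -0.9010, 0.1813)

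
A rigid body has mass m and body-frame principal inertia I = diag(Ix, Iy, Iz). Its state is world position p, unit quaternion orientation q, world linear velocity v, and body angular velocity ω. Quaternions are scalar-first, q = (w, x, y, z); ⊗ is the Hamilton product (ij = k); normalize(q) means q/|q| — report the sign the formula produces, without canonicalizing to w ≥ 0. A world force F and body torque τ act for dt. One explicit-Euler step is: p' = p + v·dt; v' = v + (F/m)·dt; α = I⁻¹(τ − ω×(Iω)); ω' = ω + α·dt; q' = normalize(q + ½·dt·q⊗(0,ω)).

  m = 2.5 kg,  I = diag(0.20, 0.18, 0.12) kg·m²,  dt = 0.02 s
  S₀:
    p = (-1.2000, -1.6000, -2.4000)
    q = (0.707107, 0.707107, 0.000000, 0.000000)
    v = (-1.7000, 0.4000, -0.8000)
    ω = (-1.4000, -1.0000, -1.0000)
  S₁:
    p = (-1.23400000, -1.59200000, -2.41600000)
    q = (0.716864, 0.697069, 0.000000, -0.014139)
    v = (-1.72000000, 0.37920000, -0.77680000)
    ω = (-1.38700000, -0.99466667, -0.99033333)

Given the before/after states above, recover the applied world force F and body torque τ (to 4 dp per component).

F = (-2.5000, -2.6000, 2.9000)
τ = (0.0700, 0.1600, 0.0300)

Δω = ω₁−ω₀ = (0.01300000, 0.00533333, 0.00966667)
precession coupling = (-0.0600, 0.1120, -0.0280)
I·α + gyro = (0.0700, 0.1600, 0.0300)
v₁ − v₀ = (-0.02000000, -0.02080000, 0.02320000)
applied force F = (-2.5000, -2.6000, 2.9000)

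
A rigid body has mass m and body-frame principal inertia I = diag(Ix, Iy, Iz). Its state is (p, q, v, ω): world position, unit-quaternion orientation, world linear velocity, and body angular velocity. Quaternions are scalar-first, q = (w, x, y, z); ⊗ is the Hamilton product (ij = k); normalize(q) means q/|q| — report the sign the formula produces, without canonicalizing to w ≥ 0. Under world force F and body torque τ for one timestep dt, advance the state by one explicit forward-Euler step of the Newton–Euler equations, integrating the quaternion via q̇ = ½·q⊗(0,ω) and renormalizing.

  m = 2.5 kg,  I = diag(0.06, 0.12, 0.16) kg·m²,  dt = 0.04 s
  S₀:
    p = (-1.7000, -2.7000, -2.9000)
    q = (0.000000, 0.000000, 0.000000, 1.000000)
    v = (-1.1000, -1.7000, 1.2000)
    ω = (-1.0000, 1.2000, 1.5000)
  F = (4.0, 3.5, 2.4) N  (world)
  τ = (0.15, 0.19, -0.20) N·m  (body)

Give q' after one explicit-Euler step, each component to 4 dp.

q' = (-0.0300, -0.0240, -0.0200, 0.9991)

q⊗(0,ω) = (-1.5000000, -1.2000000, -1.0000000, 0.0000000)
updated quaternion q' = (-0.0300, -0.0240, -0.0200, 0.9991)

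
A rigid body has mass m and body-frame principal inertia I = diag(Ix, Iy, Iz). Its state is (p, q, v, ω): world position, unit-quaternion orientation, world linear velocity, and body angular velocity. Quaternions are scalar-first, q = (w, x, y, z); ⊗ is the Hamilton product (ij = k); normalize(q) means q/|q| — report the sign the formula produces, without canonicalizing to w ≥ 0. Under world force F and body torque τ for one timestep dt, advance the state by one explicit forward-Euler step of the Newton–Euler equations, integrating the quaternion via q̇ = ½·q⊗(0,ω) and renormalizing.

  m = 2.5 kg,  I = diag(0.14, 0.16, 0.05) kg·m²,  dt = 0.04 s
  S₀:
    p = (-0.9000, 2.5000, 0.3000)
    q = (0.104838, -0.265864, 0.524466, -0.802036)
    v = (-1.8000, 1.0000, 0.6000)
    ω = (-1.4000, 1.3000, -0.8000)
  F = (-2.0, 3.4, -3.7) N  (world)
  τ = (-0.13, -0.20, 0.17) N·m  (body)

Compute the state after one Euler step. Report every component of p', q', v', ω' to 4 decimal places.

p + v·dt = (-0.9720, 2.5400, 0.3240)
v + (F/m)dt = (-1.8320, 1.0544, 0.5408)
ω×(Iω) gyroscopic = (0.1144, 0.1008, -0.0364)
angular accel α = (-1.7457, -1.8800, 4.1280)
new body rate ω' = (-1.4698, 1.2248, -0.6349)
2q̇ = q⊗(0,ω) = (-1.6956442, 0.4763008, 1.0464486, 0.3047588)
q' = normalize(q + ½dt·q⊗(0,ω)) = (0.0709, -0.2561, 0.5449, -0.7953)

p' = (-0.9720, 2.5400, 0.3240)
q' = (0.0709, -0.2561, 0.5449, -0.7953)
v' = (-1.8320, 1.0544, 0.5408)
ω' = (-1.4698, 1.2248, -0.6349)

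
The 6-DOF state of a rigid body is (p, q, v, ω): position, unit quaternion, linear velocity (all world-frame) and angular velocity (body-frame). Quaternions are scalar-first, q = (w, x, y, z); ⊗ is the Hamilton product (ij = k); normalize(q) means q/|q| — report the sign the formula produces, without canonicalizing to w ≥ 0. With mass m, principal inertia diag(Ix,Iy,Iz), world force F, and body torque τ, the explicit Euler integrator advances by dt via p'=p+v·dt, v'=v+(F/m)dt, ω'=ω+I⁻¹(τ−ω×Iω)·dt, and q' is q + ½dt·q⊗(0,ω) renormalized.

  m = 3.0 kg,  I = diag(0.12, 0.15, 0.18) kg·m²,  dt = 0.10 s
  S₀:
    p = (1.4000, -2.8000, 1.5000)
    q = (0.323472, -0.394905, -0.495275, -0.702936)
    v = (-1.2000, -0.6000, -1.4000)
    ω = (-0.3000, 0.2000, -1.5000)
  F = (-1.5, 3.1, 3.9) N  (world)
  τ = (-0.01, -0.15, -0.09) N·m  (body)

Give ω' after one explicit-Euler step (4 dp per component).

ω' = (-0.3008, 0.1180, -1.5490)

gyro term ω×Iω = (-0.0090, -0.0270, -0.0018)
angular accel α = (-0.0083, -0.8200, -0.4900)
new body rate ω' = (-0.3008, 0.1180, -1.5490)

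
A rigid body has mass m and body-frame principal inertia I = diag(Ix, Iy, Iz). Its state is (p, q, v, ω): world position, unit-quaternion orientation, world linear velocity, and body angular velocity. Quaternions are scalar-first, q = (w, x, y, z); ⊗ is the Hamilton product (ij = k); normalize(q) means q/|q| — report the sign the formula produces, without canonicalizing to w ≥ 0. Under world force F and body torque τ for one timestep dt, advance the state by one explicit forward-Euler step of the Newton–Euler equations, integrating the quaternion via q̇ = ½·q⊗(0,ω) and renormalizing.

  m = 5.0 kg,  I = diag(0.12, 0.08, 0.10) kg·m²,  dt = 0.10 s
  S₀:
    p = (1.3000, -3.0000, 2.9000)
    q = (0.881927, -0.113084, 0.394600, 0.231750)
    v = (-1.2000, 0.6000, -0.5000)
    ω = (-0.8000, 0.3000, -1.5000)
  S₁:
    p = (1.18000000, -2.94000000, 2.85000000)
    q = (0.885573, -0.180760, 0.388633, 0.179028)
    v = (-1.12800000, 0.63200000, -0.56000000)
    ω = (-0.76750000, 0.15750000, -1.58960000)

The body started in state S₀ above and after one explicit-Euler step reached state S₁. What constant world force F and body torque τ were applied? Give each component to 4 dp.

F = (3.6000, 1.6000, -3.0000)
τ = (0.0300, -0.0900, -0.0800)

Δω = ω₁−ω₀ = (0.03250000, -0.14250000, -0.08960000)
precession coupling = (-0.0090, 0.0240, 0.0096)
I·α + gyro = (0.0300, -0.0900, -0.0800)
v₁ − v₀ = (0.07200000, 0.03200000, -0.06000000)
m·(v₁−v₀)/dt = (3.6000, 1.6000, -3.0000)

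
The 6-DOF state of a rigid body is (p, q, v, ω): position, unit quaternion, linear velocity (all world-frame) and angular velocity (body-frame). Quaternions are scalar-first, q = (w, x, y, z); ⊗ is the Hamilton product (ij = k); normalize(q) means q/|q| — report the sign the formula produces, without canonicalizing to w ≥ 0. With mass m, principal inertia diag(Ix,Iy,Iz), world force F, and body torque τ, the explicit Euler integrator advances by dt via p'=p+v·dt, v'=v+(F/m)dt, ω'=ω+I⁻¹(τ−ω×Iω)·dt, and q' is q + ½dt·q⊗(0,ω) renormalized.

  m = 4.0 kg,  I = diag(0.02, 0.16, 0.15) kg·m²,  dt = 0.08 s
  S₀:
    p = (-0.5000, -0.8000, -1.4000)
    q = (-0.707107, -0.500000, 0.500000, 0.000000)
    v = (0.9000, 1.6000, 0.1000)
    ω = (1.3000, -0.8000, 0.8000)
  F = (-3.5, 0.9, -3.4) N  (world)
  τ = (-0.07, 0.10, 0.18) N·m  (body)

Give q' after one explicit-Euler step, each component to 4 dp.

2q̇ = q⊗(0,ω) = (1.0500000, -0.5192391, 0.9656856, -0.8156856)
q + ½dt·q⊗(0,ω), renormalized = (-0.6635, -0.5195, 0.5374, -0.0326)

q' = (-0.6635, -0.5195, 0.5374, -0.0326)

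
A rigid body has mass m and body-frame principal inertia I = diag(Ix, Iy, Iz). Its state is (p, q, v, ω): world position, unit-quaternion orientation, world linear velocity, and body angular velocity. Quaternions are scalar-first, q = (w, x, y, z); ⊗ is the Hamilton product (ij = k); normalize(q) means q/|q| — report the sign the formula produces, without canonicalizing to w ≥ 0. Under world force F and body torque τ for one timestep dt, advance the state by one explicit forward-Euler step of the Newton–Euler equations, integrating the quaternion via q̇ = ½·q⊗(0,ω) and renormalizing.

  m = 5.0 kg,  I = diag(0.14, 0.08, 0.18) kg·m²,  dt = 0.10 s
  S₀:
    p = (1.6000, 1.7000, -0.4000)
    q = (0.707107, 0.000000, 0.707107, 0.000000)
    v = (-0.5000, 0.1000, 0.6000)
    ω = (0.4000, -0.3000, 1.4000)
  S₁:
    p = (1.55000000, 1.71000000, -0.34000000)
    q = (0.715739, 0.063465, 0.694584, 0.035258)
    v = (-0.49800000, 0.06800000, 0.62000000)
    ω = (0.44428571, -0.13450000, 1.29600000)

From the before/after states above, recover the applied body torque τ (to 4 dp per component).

τ = (0.0200, 0.1100, -0.1800)

rate change Δω = (0.04428571, 0.16550000, -0.10400000)
I·α + gyro = (0.0200, 0.1100, -0.1800)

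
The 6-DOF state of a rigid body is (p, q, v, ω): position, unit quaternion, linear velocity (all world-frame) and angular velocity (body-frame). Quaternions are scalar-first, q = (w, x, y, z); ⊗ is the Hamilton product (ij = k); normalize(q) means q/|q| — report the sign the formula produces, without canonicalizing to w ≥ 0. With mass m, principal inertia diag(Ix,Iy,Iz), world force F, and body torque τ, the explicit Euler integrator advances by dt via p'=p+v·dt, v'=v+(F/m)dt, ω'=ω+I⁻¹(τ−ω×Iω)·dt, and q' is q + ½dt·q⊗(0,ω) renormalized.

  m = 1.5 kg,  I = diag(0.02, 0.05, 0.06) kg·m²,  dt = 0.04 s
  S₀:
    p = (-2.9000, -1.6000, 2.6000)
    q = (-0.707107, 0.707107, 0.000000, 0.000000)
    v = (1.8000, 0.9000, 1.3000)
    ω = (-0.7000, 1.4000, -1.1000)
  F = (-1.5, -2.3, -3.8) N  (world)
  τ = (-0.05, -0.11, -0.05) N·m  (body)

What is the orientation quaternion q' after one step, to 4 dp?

Hamilton product q⊗(0,ω) = (0.4949749, 0.4949749, -0.2121321, 1.7677675)
updated quaternion q' = (-0.6967, 0.7165, -0.0042, 0.0353)

q' = (-0.6967, 0.7165, -0.0042, 0.0353)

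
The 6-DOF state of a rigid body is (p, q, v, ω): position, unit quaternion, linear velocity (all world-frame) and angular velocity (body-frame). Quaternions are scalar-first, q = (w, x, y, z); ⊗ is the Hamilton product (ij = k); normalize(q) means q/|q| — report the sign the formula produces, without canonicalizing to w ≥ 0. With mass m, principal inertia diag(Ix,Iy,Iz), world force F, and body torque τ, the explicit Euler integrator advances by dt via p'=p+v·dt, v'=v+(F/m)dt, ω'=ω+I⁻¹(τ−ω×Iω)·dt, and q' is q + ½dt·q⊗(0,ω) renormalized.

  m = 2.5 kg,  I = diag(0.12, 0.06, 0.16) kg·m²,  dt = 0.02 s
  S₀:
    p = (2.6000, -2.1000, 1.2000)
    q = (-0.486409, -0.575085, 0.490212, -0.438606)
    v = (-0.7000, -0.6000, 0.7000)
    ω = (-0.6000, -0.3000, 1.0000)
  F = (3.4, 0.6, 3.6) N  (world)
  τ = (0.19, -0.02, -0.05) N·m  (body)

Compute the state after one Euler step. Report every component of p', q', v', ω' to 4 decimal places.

a = F/m = (1.3600, 0.2400, 1.4400)
p + v·dt = (2.5860, -2.1120, 1.2140)
v' = v + a·dt = (-0.6728, -0.5952, 0.7288)
ω×(Iω) gyroscopic = (-0.0300, 0.0240, -0.0108)
angular accel α = (1.8333, -0.7333, -0.2450)
ω' = ω + α·dt = (-0.5633, -0.3147, 0.9951)
Hamilton product q⊗(0,ω) = (0.2406186, 0.6504756, 0.9841713, -0.0197563)
updated quaternion q' = (-0.4840, -0.5685, 0.5000, -0.4388)

p' = (2.5860, -2.1120, 1.2140)
q' = (-0.4840, -0.5685, 0.5000, -0.4388)
v' = (-0.6728, -0.5952, 0.7288)
ω' = (-0.5633, -0.3147, 0.9951)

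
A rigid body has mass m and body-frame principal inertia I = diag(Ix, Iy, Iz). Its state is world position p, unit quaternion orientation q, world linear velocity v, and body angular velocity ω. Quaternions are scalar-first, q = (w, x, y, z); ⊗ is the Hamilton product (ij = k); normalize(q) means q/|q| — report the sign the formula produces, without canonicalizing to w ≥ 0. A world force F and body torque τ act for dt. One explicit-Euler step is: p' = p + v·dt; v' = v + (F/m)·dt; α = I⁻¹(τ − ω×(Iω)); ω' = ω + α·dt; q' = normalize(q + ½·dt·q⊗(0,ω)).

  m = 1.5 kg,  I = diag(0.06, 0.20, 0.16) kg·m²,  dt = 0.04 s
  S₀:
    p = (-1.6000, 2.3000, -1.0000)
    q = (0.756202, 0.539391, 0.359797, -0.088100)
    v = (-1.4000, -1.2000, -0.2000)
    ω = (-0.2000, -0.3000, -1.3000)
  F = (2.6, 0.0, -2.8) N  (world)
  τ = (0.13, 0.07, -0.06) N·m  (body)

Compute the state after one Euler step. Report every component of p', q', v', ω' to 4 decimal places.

new position p' = (-1.6560, 2.2520, -1.0080)
v + (F/m)dt = (-1.3307, -1.2000, -0.2747)
ω×(Iω) gyroscopic = (-0.0156, -0.0260, 0.0084)
angular accel α = (2.4267, 0.4800, -0.4275)
ω' = ω + α·dt = (-0.1029, -0.2808, -1.3171)
Hamilton product q⊗(0,ω) = (0.1012873, -0.6454065, 0.4919677, -1.0729205)
q' = normalize(q + ½dt·q⊗(0,ω)) = (0.7580, 0.5263, 0.3695, -0.1095)

p' = (-1.6560, 2.2520, -1.0080)
q' = (0.7580, 0.5263, 0.3695, -0.1095)
v' = (-1.3307, -1.2000, -0.2747)
ω' = (-0.1029, -0.2808, -1.3171)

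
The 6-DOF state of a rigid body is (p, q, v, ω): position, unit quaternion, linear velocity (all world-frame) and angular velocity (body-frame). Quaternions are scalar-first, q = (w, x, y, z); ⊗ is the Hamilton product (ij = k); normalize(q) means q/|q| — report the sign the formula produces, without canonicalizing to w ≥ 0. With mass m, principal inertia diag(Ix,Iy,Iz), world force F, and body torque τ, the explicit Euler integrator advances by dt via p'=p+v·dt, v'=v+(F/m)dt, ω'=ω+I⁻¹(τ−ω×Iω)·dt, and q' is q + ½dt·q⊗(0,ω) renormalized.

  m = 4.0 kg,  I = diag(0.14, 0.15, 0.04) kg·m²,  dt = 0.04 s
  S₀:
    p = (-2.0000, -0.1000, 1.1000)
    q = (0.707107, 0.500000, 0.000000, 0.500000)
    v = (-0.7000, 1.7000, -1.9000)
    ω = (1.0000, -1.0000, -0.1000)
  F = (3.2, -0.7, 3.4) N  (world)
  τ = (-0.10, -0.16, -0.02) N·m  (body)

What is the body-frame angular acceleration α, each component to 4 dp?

gyro term ω×Iω = (-0.0110, -0.0100, -0.0100)
angular accel α = (-0.6357, -1.0000, -0.2500)

α = (-0.6357, -1.0000, -0.2500)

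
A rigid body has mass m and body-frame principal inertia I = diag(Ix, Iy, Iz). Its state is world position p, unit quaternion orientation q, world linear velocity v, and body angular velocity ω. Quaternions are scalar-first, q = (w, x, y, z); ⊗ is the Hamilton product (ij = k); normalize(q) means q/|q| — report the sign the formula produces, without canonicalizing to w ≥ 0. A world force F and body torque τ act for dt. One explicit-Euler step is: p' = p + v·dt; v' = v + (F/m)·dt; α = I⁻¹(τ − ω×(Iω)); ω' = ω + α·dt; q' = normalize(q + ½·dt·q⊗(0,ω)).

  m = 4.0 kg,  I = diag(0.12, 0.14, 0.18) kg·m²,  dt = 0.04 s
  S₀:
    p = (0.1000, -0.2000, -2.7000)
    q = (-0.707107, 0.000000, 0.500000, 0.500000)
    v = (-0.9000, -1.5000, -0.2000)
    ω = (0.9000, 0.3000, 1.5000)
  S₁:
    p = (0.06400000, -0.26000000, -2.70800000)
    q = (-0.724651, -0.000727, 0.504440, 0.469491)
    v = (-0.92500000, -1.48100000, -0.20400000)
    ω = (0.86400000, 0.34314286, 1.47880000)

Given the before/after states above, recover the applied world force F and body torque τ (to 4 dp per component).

Δω = ω₁−ω₀ = (-0.03600000, 0.04314286, -0.02120000)
applied torque τ = (-0.0900, 0.0700, -0.0900)
velocity change Δv = (-0.02500000, 0.01900000, -0.00400000)
F = m·Δv/dt = (-2.5000, 1.9000, -0.4000)

F = (-2.5000, 1.9000, -0.4000)
τ = (-0.0900, 0.0700, -0.0900)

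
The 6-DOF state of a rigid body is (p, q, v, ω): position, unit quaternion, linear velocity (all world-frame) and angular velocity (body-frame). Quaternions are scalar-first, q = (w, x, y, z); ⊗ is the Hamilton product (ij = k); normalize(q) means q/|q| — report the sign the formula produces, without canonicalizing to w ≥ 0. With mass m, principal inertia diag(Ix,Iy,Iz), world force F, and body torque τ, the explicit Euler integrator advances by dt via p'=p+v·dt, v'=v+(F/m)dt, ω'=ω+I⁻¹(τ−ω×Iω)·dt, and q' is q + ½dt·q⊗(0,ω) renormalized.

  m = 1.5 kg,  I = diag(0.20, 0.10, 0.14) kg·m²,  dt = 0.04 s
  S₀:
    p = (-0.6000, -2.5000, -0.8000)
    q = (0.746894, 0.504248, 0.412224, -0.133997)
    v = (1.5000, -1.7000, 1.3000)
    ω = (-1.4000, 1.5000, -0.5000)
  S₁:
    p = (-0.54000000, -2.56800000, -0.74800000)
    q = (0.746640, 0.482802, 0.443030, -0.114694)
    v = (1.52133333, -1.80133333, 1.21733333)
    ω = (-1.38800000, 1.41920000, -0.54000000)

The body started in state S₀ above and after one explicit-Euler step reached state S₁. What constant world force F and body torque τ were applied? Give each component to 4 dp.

Δω = ω₁−ω₀ = (0.01200000, -0.08080000, -0.04000000)
gyro term ω₀×Iω₀ = (-0.0300, 0.0420, 0.2100)
τ = I·(Δω/dt) + ω₀×(Iω₀) = (0.0300, -0.1600, 0.0700)
Δv = v₁−v₀ = (0.02133333, -0.10133333, -0.08266667)
applied force F = (0.8000, -3.8000, -3.1000)

F = (0.8000, -3.8000, -3.1000)
τ = (0.0300, -0.1600, 0.0700)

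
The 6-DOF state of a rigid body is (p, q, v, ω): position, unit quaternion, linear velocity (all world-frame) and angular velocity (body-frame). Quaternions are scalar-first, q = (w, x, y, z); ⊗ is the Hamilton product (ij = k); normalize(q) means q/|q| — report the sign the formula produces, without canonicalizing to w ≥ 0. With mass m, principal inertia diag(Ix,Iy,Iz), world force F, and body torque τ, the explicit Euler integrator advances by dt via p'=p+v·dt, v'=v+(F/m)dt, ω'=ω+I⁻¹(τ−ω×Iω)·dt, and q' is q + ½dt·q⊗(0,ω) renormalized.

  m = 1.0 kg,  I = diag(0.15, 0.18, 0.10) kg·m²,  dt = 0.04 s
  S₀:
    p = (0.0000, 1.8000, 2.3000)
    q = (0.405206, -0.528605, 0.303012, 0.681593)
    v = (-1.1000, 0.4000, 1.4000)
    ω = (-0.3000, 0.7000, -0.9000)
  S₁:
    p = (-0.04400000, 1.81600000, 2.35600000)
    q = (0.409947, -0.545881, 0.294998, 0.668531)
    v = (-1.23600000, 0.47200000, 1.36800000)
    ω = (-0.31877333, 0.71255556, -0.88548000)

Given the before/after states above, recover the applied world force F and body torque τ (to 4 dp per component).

rate change Δω = (-0.01877333, 0.01255556, 0.01452000)
precession coupling = (0.0504, 0.0135, -0.0063)
τ = I·(Δω/dt) + ω₀×(Iω₀) = (-0.0200, 0.0700, 0.0300)
velocity change Δv = (-0.13600000, 0.07200000, -0.03200000)
F = m·Δv/dt = (-3.4000, 1.8000, -0.8000)

F = (-3.4000, 1.8000, -0.8000)
τ = (-0.0200, 0.0700, 0.0300)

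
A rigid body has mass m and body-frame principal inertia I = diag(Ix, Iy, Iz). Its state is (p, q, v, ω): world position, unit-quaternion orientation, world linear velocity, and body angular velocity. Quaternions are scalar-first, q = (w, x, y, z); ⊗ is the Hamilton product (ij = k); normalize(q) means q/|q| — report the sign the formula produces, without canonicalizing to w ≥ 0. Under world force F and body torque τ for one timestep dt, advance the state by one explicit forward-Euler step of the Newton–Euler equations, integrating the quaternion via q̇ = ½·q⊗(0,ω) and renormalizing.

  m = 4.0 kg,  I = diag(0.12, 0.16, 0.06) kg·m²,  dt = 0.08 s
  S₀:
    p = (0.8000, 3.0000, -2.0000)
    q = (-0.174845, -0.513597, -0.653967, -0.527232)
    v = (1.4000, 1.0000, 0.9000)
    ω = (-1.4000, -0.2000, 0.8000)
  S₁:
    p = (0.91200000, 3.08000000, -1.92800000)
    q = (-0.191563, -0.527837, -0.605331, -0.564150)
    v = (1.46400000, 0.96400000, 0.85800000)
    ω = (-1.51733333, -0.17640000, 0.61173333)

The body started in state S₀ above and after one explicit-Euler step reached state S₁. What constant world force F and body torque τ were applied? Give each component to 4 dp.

F = (3.2000, -1.8000, -2.1000)
τ = (-0.1600, -0.0200, -0.1300)

v₁ − v₀ = (0.06400000, -0.03600000, -0.04200000)
F = m·Δv/dt = (3.2000, -1.8000, -2.1000)
ω₁ − ω₀ = (-0.11733333, 0.02360000, -0.18826667)
τ = I·(Δω/dt) + ω₀×(Iω₀) = (-0.1600, -0.0200, -0.1300)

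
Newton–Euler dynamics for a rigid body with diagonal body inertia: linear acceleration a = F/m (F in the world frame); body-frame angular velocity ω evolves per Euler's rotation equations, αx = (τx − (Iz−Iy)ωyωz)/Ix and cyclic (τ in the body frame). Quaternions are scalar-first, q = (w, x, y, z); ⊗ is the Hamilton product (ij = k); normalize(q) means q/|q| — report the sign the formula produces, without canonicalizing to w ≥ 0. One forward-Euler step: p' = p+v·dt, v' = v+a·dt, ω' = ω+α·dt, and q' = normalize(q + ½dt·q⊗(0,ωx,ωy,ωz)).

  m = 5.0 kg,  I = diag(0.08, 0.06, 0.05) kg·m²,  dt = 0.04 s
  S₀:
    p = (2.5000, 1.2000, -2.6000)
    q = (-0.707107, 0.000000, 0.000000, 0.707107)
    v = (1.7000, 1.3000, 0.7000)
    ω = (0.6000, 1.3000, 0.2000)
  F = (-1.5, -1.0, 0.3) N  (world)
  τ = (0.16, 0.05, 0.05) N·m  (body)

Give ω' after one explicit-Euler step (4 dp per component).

α = I⁻¹(τ − ω×Iω) = (2.0325, 0.7733, 1.3120)
ω + α·dt = (0.6813, 1.3309, 0.2525)

ω' = (0.6813, 1.3309, 0.2525)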